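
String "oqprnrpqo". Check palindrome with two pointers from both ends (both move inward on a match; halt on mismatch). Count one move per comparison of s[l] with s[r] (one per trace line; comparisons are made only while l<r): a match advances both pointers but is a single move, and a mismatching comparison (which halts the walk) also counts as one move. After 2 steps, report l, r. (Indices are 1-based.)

[1,9] 'o'=='o' → l++,r--
[2,8] 'q'=='q' → l++,r--

l=3, r=7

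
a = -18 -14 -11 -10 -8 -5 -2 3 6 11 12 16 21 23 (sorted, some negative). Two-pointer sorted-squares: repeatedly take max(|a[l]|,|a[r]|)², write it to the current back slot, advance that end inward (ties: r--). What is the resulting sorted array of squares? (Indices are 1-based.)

[4, 9, 25, 36, 64, 100, 121, 121, 144, 196, 256, 324, 441, 529]

[1,14] |-18|<=|23| out[14]=529 → r--
[1,13] |-18|<=|21| out[13]=441 → r--
[1,12] |-18|>|16| out[12]=324 → l++
[2,12] |-14|<=|16| out[11]=256 → r--
[2,11] |-14|>|12| out[10]=196 → l++
[3,11] |-11|<=|12| out[9]=144 → r--
[3,10] |-11|<=|11| out[8]=121 → r--
[3,9] |-11|>|6| out[7]=121 → l++
[4,9] |-10|>|6| out[6]=100 → l++
[5,9] |-8|>|6| out[5]=64 → l++
[6,9] |-5|<=|6| out[4]=36 → r--
[6,8] |-5|>|3| out[3]=25 → l++
[7,8] |-2|<=|3| out[2]=9 → r--
[7,7] |-2|<=|-2| out[1]=4 → r--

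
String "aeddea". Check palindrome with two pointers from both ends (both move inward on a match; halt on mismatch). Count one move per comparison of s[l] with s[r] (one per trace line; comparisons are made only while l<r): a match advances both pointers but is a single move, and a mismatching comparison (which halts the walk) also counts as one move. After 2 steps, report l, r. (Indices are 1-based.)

[1,6] 'a'=='a' → l++,r--
[2,5] 'e'=='e' → l++,r--

l=3, r=4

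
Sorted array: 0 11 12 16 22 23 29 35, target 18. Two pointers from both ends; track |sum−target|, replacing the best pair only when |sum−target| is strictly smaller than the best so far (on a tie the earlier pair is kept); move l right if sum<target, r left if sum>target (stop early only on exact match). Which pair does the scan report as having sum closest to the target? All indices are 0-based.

pair (0, 16) with sum 16 (|Δ|=2)

[0,7] 0+35=35 d=17 * → r--
[0,6] 0+29=29 d=11 * → r--
[0,5] 0+23=23 d=5 * → r--
[0,4] 0+22=22 d=4 * → r--
[0,3] 0+16=16 d=2 * → l++
[1,3] 11+16=27 d=9 → r--
[1,2] 11+12=23 d=5 → r--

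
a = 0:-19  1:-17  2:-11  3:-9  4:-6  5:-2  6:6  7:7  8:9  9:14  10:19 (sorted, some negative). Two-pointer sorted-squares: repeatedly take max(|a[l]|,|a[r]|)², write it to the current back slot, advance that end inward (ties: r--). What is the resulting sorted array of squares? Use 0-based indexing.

[0,10] |-19|<=|19| out[10]=361 → r--
[0,9] |-19|>|14| out[9]=361 → l++
[1,9] |-17|>|14| out[8]=289 → l++
[2,9] |-11|<=|14| out[7]=196 → r--
[2,8] |-11|>|9| out[6]=121 → l++
[3,8] |-9|<=|9| out[5]=81 → r--
[3,7] |-9|>|7| out[4]=81 → l++
[4,7] |-6|<=|7| out[3]=49 → r--
[4,6] |-6|<=|6| out[2]=36 → r--
[4,5] |-6|>|-2| out[1]=36 → l++
[5,5] |-2|<=|-2| out[0]=4 → r--

[4, 36, 36, 49, 81, 81, 121, 196, 289, 361, 361]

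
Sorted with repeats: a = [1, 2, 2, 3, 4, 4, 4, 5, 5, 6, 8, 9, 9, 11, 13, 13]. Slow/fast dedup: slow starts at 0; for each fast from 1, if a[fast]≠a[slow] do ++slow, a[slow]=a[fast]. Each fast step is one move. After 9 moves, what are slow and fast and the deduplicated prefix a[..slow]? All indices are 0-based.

slow=5, fast=10, prefix=[1, 2, 3, 4, 5, 6]

slow=0 fast=1: a[fast]=2≠a[slow]=1 write a[1]=2, slow++,fast++
slow=1 fast=2: a[fast]=2=a[slow] dup, fast++
slow=1 fast=3: a[fast]=3≠a[slow]=2 write a[2]=3, slow++,fast++
slow=2 fast=4: a[fast]=4≠a[slow]=3 write a[3]=4, slow++,fast++
slow=3 fast=5: a[fast]=4=a[slow] dup, fast++
slow=3 fast=6: a[fast]=4=a[slow] dup, fast++
slow=3 fast=7: a[fast]=5≠a[slow]=4 write a[4]=5, slow++,fast++
slow=4 fast=8: a[fast]=5=a[slow] dup, fast++
slow=4 fast=9: a[fast]=6≠a[slow]=5 write a[5]=6, slow++,fast++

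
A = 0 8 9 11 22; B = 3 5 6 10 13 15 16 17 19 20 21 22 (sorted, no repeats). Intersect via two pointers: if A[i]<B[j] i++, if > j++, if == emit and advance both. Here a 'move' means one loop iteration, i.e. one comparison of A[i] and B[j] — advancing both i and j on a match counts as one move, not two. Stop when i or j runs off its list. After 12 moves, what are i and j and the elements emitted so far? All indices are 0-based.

i=0 j=0: 0<3, i++
i=1 j=0: 8>3, j++
i=1 j=1: 8>5, j++
i=1 j=2: 8>6, j++
i=1 j=3: 8<10, i++
i=2 j=3: 9<10, i++
i=3 j=3: 11>10, j++
i=3 j=4: 11<13, i++
i=4 j=4: 22>13, j++
i=4 j=5: 22>15, j++
i=4 j=6: 22>16, j++
i=4 j=7: 22>17, j++

i=4, j=8, emitted=[]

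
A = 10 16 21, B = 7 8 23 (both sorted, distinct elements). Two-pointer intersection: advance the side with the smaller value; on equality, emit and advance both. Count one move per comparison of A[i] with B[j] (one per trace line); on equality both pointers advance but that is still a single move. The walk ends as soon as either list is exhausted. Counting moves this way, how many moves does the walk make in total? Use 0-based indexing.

5 moves

[i=0,j=0] 10>7 → j++
[i=0,j=1] 10>8 → j++
[i=0,j=2] 10<23 → i++
[i=1,j=2] 16<23 → i++
[i=2,j=2] 21<23 → i++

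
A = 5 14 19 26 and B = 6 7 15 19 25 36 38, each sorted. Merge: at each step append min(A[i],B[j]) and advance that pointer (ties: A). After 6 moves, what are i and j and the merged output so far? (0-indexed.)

i=3, j=3, merged so far=[5, 6, 7, 14, 15, 19]

i=0 j=0: A[i]=5<=B[j]=6 take 5, i++
i=1 j=0: A[i]=14>B[j]=6 take 6, j++
i=1 j=1: A[i]=14>B[j]=7 take 7, j++
i=1 j=2: A[i]=14<=B[j]=15 take 14, i++
i=2 j=2: A[i]=19>B[j]=15 take 15, j++
i=2 j=3: A[i]=19<=B[j]=19 take 19, i++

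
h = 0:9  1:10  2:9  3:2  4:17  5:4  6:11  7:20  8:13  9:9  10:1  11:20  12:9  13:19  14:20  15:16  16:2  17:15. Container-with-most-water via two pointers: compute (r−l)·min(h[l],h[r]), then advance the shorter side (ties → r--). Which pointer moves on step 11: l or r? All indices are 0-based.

r

[0,17] min(9,15)*17=153 best=153 * → l++
[1,17] min(10,15)*16=160 best=160 * → l++
[2,17] min(9,15)*15=135 best=160 → l++
[3,17] min(2,15)*14=28 best=160 → l++
[4,17] min(17,15)*13=195 best=195 * → r--
[4,16] min(17,2)*12=24 best=195 → r--
[4,15] min(17,16)*11=176 best=195 → r--
[4,14] min(17,20)*10=170 best=195 → l++
[5,14] min(4,20)*9=36 best=195 → l++
[6,14] min(11,20)*8=88 best=195 → l++
[7,14] min(20,20)*7=140 best=195 → r--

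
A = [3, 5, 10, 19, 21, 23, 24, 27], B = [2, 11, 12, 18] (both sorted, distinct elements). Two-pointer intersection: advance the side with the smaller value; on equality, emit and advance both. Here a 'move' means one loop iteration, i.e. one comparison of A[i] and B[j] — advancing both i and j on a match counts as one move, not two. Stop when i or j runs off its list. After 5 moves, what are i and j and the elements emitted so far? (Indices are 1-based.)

i=1 j=1: 3>2, j++
i=1 j=2: 3<11, i++
i=2 j=2: 5<11, i++
i=3 j=2: 10<11, i++
i=4 j=2: 19>11, j++

i=4, j=3, emitted=[]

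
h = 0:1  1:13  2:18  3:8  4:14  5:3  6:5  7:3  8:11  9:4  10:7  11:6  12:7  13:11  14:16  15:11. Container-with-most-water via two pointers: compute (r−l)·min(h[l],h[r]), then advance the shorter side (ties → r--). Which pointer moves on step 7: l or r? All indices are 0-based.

[0,15] min(1,11)*15=15 best=15 * → l++
[1,15] min(13,11)*14=154 best=154 * → r--
[1,14] min(13,16)*13=169 best=169 * → l++
[2,14] min(18,16)*12=192 best=192 * → r--
[2,13] min(18,11)*11=121 best=192 → r--
[2,12] min(18,7)*10=70 best=192 → r--
[2,11] min(18,6)*9=54 best=192 → r--

r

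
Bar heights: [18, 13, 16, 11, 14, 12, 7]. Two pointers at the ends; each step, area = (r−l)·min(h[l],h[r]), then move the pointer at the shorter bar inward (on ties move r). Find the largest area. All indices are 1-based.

[1,7] min(18,7)*6=42 best=42 * → r--
[1,6] min(18,12)*5=60 best=60 * → r--
[1,5] min(18,14)*4=56 best=60 → r--
[1,4] min(18,11)*3=33 best=60 → r--
[1,3] min(18,16)*2=32 best=60 → r--
[1,2] min(18,13)*1=13 best=60 → r--

max area = 60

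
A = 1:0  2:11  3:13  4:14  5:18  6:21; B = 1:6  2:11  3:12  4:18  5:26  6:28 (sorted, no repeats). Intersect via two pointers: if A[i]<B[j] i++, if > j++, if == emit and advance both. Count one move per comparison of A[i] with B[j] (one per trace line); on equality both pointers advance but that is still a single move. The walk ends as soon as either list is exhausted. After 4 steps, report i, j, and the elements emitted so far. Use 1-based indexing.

i=1 j=1: 0<6, i++
i=2 j=1: 11>6, j++
i=2 j=2: 11==11 emit, i++,j++
i=3 j=3: 13>12, j++

i=3, j=4, emitted=[11]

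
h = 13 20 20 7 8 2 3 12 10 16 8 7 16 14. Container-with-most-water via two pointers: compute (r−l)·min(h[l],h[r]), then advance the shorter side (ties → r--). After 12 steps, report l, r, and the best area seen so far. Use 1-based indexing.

l=2, r=3, best area=176

l=1 r=14: min(13,14)*13=169 best=169 *, l++
l=2 r=14: min(20,14)*12=168 best=169, r--
l=2 r=13: min(20,16)*11=176 best=176 *, r--
l=2 r=12: min(20,7)*10=70 best=176, r--
l=2 r=11: min(20,8)*9=72 best=176, r--
l=2 r=10: min(20,16)*8=128 best=176, r--
l=2 r=9: min(20,10)*7=70 best=176, r--
l=2 r=8: min(20,12)*6=72 best=176, r--
l=2 r=7: min(20,3)*5=15 best=176, r--
l=2 r=6: min(20,2)*4=8 best=176, r--
l=2 r=5: min(20,8)*3=24 best=176, r--
l=2 r=4: min(20,7)*2=14 best=176, r--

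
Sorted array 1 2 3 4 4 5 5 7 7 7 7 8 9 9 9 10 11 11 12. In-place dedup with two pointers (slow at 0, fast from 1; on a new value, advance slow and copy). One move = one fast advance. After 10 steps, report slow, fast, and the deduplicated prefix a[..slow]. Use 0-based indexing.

slow=0 fast=1: a[fast]=2≠a[slow]=1 write a[1]=2, slow++,fast++
slow=1 fast=2: a[fast]=3≠a[slow]=2 write a[2]=3, slow++,fast++
slow=2 fast=3: a[fast]=4≠a[slow]=3 write a[3]=4, slow++,fast++
slow=3 fast=4: a[fast]=4=a[slow] dup, fast++
slow=3 fast=5: a[fast]=5≠a[slow]=4 write a[4]=5, slow++,fast++
slow=4 fast=6: a[fast]=5=a[slow] dup, fast++
slow=4 fast=7: a[fast]=7≠a[slow]=5 write a[5]=7, slow++,fast++
slow=5 fast=8: a[fast]=7=a[slow] dup, fast++
slow=5 fast=9: a[fast]=7=a[slow] dup, fast++
slow=5 fast=10: a[fast]=7=a[slow] dup, fast++

slow=5, fast=11, prefix=[1, 2, 3, 4, 5, 7]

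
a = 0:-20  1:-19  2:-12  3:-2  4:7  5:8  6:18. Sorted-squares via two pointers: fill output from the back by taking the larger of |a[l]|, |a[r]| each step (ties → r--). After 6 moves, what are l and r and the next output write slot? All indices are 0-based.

l=3, r=3, next write slot=0

l=0 r=6: |-20|>|18| out[6]=400, l++
l=1 r=6: |-19|>|18| out[5]=361, l++
l=2 r=6: |-12|<=|18| out[4]=324, r--
l=2 r=5: |-12|>|8| out[3]=144, l++
l=3 r=5: |-2|<=|8| out[2]=64, r--
l=3 r=4: |-2|<=|7| out[1]=49, r--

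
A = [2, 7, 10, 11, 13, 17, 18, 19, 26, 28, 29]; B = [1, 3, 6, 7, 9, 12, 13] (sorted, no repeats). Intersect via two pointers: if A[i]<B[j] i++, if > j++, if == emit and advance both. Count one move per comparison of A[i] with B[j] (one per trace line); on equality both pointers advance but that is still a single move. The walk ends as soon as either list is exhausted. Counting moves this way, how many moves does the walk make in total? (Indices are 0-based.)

10 moves

[i=0,j=0] 2>1 → j++
[i=0,j=1] 2<3 → i++
[i=1,j=1] 7>3 → j++
[i=1,j=2] 7>6 → j++
[i=1,j=3] 7==7 emit → i++,j++
[i=2,j=4] 10>9 → j++
[i=2,j=5] 10<12 → i++
[i=3,j=5] 11<12 → i++
[i=4,j=5] 13>12 → j++
[i=4,j=6] 13==13 emit → i++,j++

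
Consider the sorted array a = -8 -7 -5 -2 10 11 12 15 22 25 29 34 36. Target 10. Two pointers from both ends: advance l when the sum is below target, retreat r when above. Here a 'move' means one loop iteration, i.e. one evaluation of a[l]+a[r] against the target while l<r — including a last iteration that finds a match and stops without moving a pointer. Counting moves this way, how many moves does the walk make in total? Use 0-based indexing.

[0,12] -8+36=28 >10 → r--
[0,11] -8+34=26 >10 → r--
[0,10] -8+29=21 >10 → r--
[0,9] -8+25=17 >10 → r--
[0,8] -8+22=14 >10 → r--
[0,7] -8+15=7 <10 → l++
[1,7] -7+15=8 <10 → l++
[2,7] -5+15=10 → found

8 moves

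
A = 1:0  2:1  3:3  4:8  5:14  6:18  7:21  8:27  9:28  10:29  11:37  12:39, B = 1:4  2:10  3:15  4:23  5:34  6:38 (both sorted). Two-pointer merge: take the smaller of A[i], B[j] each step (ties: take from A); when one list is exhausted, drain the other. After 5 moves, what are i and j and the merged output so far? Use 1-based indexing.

i=5, j=2, merged so far=[0, 1, 3, 4, 8]

[i=1,j=1] A[i]=0<=B[j]=4 take 0 → i++
[i=2,j=1] A[i]=1<=B[j]=4 take 1 → i++
[i=3,j=1] A[i]=3<=B[j]=4 take 3 → i++
[i=4,j=1] A[i]=8>B[j]=4 take 4 → j++
[i=4,j=2] A[i]=8<=B[j]=10 take 8 → i++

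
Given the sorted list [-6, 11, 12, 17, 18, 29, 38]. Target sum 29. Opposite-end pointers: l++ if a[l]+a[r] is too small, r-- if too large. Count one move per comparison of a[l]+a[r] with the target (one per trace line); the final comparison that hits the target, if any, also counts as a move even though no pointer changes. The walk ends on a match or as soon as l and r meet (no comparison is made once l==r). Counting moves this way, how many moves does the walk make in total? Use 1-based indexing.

4 moves

[1,7] -6+38=32 >29 → r--
[1,6] -6+29=23 <29 → l++
[2,6] 11+29=40 >29 → r--
[2,5] 11+18=29 → found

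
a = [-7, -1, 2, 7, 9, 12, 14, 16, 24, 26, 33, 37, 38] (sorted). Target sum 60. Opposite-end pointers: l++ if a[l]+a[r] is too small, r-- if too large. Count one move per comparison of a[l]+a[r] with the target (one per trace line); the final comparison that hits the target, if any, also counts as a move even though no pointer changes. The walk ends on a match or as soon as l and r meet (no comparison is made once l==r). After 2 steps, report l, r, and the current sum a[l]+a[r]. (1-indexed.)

l=3, r=13, sum=40

[1,13] -7+38=31 <60 → l++
[2,13] -1+38=37 <60 → l++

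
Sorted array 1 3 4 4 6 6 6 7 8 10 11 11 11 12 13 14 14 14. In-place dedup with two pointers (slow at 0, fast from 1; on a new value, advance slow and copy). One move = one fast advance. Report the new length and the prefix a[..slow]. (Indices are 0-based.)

(s=0,f=1) a[fast]=3≠a[slow]=1 write a[1]=3 → slow++,fast++
(s=1,f=2) a[fast]=4≠a[slow]=3 write a[2]=4 → slow++,fast++
(s=2,f=3) a[fast]=4=a[slow] dup → fast++
(s=2,f=4) a[fast]=6≠a[slow]=4 write a[3]=6 → slow++,fast++
(s=3,f=5) a[fast]=6=a[slow] dup → fast++
(s=3,f=6) a[fast]=6=a[slow] dup → fast++
(s=3,f=7) a[fast]=7≠a[slow]=6 write a[4]=7 → slow++,fast++
(s=4,f=8) a[fast]=8≠a[slow]=7 write a[5]=8 → slow++,fast++
(s=5,f=9) a[fast]=10≠a[slow]=8 write a[6]=10 → slow++,fast++
(s=6,f=10) a[fast]=11≠a[slow]=10 write a[7]=11 → slow++,fast++
(s=7,f=11) a[fast]=11=a[slow] dup → fast++
(s=7,f=12) a[fast]=11=a[slow] dup → fast++
(s=7,f=13) a[fast]=12≠a[slow]=11 write a[8]=12 → slow++,fast++
(s=8,f=14) a[fast]=13≠a[slow]=12 write a[9]=13 → slow++,fast++
(s=9,f=15) a[fast]=14≠a[slow]=13 write a[10]=14 → slow++,fast++
(s=10,f=16) a[fast]=14=a[slow] dup → fast++
(s=10,f=17) a[fast]=14=a[slow] dup → fast++

length 11; prefix = [1, 3, 4, 6, 7, 8, 10, 11, 12, 13, 14]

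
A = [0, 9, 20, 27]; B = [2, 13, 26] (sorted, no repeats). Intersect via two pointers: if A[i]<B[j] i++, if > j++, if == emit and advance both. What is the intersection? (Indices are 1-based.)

intersection = []

i=1 j=1: 0<2, i++
i=2 j=1: 9>2, j++
i=2 j=2: 9<13, i++
i=3 j=2: 20>13, j++
i=3 j=3: 20<26, i++
i=4 j=3: 27>26, j++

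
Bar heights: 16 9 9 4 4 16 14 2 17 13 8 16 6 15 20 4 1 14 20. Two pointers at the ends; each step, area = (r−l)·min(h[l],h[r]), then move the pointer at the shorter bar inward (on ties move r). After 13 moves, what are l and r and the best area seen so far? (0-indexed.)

l=0 r=18: min(16,20)*18=288 best=288 *, l++
l=1 r=18: min(9,20)*17=153 best=288, l++
l=2 r=18: min(9,20)*16=144 best=288, l++
l=3 r=18: min(4,20)*15=60 best=288, l++
l=4 r=18: min(4,20)*14=56 best=288, l++
l=5 r=18: min(16,20)*13=208 best=288, l++
l=6 r=18: min(14,20)*12=168 best=288, l++
l=7 r=18: min(2,20)*11=22 best=288, l++
l=8 r=18: min(17,20)*10=170 best=288, l++
l=9 r=18: min(13,20)*9=117 best=288, l++
l=10 r=18: min(8,20)*8=64 best=288, l++
l=11 r=18: min(16,20)*7=112 best=288, l++
l=12 r=18: min(6,20)*6=36 best=288, l++

l=13, r=18, best area=288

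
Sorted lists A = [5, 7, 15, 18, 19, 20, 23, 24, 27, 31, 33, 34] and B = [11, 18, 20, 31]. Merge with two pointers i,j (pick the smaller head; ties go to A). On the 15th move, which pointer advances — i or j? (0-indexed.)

[i=0,j=0] A[i]=5<=B[j]=11 take 5 → i++
[i=1,j=0] A[i]=7<=B[j]=11 take 7 → i++
[i=2,j=0] A[i]=15>B[j]=11 take 11 → j++
[i=2,j=1] A[i]=15<=B[j]=18 take 15 → i++
[i=3,j=1] A[i]=18<=B[j]=18 take 18 → i++
[i=4,j=1] A[i]=19>B[j]=18 take 18 → j++
[i=4,j=2] A[i]=19<=B[j]=20 take 19 → i++
[i=5,j=2] A[i]=20<=B[j]=20 take 20 → i++
[i=6,j=2] A[i]=23>B[j]=20 take 20 → j++
[i=6,j=3] A[i]=23<=B[j]=31 take 23 → i++
[i=7,j=3] A[i]=24<=B[j]=31 take 24 → i++
[i=8,j=3] A[i]=27<=B[j]=31 take 27 → i++
[i=9,j=3] A[i]=31<=B[j]=31 take 31 → i++
[i=10,j=3] A[i]=33>B[j]=31 take 31 → j++
[i=10,j=4] B done, take A[i]=33 → i++

i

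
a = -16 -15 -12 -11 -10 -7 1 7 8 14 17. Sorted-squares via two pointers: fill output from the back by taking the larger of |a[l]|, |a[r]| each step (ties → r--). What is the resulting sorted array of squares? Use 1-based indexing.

[1, 49, 49, 64, 100, 121, 144, 196, 225, 256, 289]

l=1 r=11: |-16|<=|17| out[11]=289, r--
l=1 r=10: |-16|>|14| out[10]=256, l++
l=2 r=10: |-15|>|14| out[9]=225, l++
l=3 r=10: |-12|<=|14| out[8]=196, r--
l=3 r=9: |-12|>|8| out[7]=144, l++
l=4 r=9: |-11|>|8| out[6]=121, l++
l=5 r=9: |-10|>|8| out[5]=100, l++
l=6 r=9: |-7|<=|8| out[4]=64, r--
l=6 r=8: |-7|<=|7| out[3]=49, r--
l=6 r=7: |-7|>|1| out[2]=49, l++
l=7 r=7: |1|<=|1| out[1]=1, r--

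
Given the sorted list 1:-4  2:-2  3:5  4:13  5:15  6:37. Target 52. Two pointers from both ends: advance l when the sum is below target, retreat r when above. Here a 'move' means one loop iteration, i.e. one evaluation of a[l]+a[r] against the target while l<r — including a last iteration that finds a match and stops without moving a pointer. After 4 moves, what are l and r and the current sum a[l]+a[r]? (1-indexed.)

l=1 r=6: -4+37=33 <52, l++
l=2 r=6: -2+37=35 <52, l++
l=3 r=6: 5+37=42 <52, l++
l=4 r=6: 13+37=50 <52, l++

l=5, r=6, sum=52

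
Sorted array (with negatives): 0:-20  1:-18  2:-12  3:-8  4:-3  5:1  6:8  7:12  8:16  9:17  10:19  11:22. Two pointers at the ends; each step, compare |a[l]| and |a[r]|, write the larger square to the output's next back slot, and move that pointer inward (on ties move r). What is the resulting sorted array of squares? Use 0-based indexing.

[0,11] |-20|<=|22| out[11]=484 → r--
[0,10] |-20|>|19| out[10]=400 → l++
[1,10] |-18|<=|19| out[9]=361 → r--
[1,9] |-18|>|17| out[8]=324 → l++
[2,9] |-12|<=|17| out[7]=289 → r--
[2,8] |-12|<=|16| out[6]=256 → r--
[2,7] |-12|<=|12| out[5]=144 → r--
[2,6] |-12|>|8| out[4]=144 → l++
[3,6] |-8|<=|8| out[3]=64 → r--
[3,5] |-8|>|1| out[2]=64 → l++
[4,5] |-3|>|1| out[1]=9 → l++
[5,5] |1|<=|1| out[0]=1 → r--

[1, 9, 64, 64, 144, 144, 256, 289, 324, 361, 400, 484]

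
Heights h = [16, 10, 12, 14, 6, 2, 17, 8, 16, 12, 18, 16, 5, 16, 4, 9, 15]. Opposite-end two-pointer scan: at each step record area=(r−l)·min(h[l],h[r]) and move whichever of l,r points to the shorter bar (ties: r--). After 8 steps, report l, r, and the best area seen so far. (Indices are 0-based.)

l=2, r=10, best area=240

l=0 r=16: min(16,15)*16=240 best=240 *, r--
l=0 r=15: min(16,9)*15=135 best=240, r--
l=0 r=14: min(16,4)*14=56 best=240, r--
l=0 r=13: min(16,16)*13=208 best=240, r--
l=0 r=12: min(16,5)*12=60 best=240, r--
l=0 r=11: min(16,16)*11=176 best=240, r--
l=0 r=10: min(16,18)*10=160 best=240, l++
l=1 r=10: min(10,18)*9=90 best=240, l++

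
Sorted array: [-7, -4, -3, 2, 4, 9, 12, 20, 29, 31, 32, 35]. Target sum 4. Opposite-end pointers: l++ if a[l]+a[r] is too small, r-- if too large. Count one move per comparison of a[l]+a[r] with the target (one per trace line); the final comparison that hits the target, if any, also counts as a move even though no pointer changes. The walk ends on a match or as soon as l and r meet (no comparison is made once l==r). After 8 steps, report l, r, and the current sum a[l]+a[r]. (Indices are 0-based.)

[0,11] -7+35=28 >4 → r--
[0,10] -7+32=25 >4 → r--
[0,9] -7+31=24 >4 → r--
[0,8] -7+29=22 >4 → r--
[0,7] -7+20=13 >4 → r--
[0,6] -7+12=5 >4 → r--
[0,5] -7+9=2 <4 → l++
[1,5] -4+9=5 >4 → r--

l=1, r=4, sum=0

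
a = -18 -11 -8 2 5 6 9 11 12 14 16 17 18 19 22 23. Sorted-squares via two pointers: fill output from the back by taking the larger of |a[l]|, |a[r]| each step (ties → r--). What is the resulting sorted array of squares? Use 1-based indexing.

[4, 25, 36, 64, 81, 121, 121, 144, 196, 256, 289, 324, 324, 361, 484, 529]

[1,16] |-18|<=|23| out[16]=529 → r--
[1,15] |-18|<=|22| out[15]=484 → r--
[1,14] |-18|<=|19| out[14]=361 → r--
[1,13] |-18|<=|18| out[13]=324 → r--
[1,12] |-18|>|17| out[12]=324 → l++
[2,12] |-11|<=|17| out[11]=289 → r--
[2,11] |-11|<=|16| out[10]=256 → r--
[2,10] |-11|<=|14| out[9]=196 → r--
[2,9] |-11|<=|12| out[8]=144 → r--
[2,8] |-11|<=|11| out[7]=121 → r--
[2,7] |-11|>|9| out[6]=121 → l++
[3,7] |-8|<=|9| out[5]=81 → r--
[3,6] |-8|>|6| out[4]=64 → l++
[4,6] |2|<=|6| out[3]=36 → r--
[4,5] |2|<=|5| out[2]=25 → r--
[4,4] |2|<=|2| out[1]=4 → r--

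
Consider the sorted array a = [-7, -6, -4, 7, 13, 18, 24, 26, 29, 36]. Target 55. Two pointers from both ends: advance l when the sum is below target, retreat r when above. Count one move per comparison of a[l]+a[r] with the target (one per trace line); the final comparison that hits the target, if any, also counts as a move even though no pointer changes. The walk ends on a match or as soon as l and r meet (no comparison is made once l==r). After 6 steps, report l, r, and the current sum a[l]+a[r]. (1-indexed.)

l=7, r=10, sum=60

[1,10] -7+36=29 <55 → l++
[2,10] -6+36=30 <55 → l++
[3,10] -4+36=32 <55 → l++
[4,10] 7+36=43 <55 → l++
[5,10] 13+36=49 <55 → l++
[6,10] 18+36=54 <55 → l++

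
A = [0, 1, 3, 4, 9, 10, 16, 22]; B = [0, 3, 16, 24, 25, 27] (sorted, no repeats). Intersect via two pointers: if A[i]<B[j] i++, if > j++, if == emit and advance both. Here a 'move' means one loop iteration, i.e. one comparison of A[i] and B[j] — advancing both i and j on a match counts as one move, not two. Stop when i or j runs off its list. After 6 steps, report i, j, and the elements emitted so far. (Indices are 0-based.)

[i=0,j=0] 0==0 emit → i++,j++
[i=1,j=1] 1<3 → i++
[i=2,j=1] 3==3 emit → i++,j++
[i=3,j=2] 4<16 → i++
[i=4,j=2] 9<16 → i++
[i=5,j=2] 10<16 → i++

i=6, j=2, emitted=[0, 3]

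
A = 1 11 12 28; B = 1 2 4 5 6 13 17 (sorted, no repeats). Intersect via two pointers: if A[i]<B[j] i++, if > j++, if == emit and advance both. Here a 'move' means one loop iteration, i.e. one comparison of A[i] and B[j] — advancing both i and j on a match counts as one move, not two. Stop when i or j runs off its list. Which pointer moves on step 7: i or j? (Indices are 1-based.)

i

[i=1,j=1] 1==1 emit → i++,j++
[i=2,j=2] 11>2 → j++
[i=2,j=3] 11>4 → j++
[i=2,j=4] 11>5 → j++
[i=2,j=5] 11>6 → j++
[i=2,j=6] 11<13 → i++
[i=3,j=6] 12<13 → i++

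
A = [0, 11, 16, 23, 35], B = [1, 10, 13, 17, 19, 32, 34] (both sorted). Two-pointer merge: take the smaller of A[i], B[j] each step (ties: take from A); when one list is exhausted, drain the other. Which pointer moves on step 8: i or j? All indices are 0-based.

j

i=0 j=0: A[i]=0<=B[j]=1 take 0, i++
i=1 j=0: A[i]=11>B[j]=1 take 1, j++
i=1 j=1: A[i]=11>B[j]=10 take 10, j++
i=1 j=2: A[i]=11<=B[j]=13 take 11, i++
i=2 j=2: A[i]=16>B[j]=13 take 13, j++
i=2 j=3: A[i]=16<=B[j]=17 take 16, i++
i=3 j=3: A[i]=23>B[j]=17 take 17, j++
i=3 j=4: A[i]=23>B[j]=19 take 19, j++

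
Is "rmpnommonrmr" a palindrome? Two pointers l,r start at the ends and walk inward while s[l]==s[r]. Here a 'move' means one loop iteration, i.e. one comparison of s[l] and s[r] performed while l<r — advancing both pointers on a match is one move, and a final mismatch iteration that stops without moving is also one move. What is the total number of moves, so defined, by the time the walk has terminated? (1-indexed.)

3 moves

[1,12] 'r'=='r' → l++,r--
[2,11] 'm'=='m' → l++,r--
[3,10] 'p'!='r' → stop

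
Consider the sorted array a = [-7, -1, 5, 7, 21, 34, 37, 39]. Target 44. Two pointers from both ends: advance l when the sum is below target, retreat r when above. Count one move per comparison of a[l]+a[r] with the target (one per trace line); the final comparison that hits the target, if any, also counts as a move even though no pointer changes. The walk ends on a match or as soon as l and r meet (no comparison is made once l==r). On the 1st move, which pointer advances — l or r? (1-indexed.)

l

l=1 r=8: -7+39=32 <44, l++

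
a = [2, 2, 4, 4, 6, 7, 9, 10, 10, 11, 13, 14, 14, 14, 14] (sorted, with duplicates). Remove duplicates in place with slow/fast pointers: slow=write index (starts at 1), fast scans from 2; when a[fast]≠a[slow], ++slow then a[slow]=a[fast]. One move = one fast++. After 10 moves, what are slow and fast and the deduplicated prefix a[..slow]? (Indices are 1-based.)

slow=1 fast=2: a[fast]=2=a[slow] dup, fast++
slow=1 fast=3: a[fast]=4≠a[slow]=2 write a[2]=4, slow++,fast++
slow=2 fast=4: a[fast]=4=a[slow] dup, fast++
slow=2 fast=5: a[fast]=6≠a[slow]=4 write a[3]=6, slow++,fast++
slow=3 fast=6: a[fast]=7≠a[slow]=6 write a[4]=7, slow++,fast++
slow=4 fast=7: a[fast]=9≠a[slow]=7 write a[5]=9, slow++,fast++
slow=5 fast=8: a[fast]=10≠a[slow]=9 write a[6]=10, slow++,fast++
slow=6 fast=9: a[fast]=10=a[slow] dup, fast++
slow=6 fast=10: a[fast]=11≠a[slow]=10 write a[7]=11, slow++,fast++
slow=7 fast=11: a[fast]=13≠a[slow]=11 write a[8]=13, slow++,fast++

slow=8, fast=12, prefix=[2, 4, 6, 7, 9, 10, 11, 13]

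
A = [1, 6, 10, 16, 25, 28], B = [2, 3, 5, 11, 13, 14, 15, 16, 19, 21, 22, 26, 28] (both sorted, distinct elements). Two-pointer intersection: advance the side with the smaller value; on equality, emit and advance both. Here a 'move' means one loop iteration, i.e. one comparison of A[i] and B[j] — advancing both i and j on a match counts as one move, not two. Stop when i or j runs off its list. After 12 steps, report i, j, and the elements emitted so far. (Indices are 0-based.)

[i=0,j=0] 1<2 → i++
[i=1,j=0] 6>2 → j++
[i=1,j=1] 6>3 → j++
[i=1,j=2] 6>5 → j++
[i=1,j=3] 6<11 → i++
[i=2,j=3] 10<11 → i++
[i=3,j=3] 16>11 → j++
[i=3,j=4] 16>13 → j++
[i=3,j=5] 16>14 → j++
[i=3,j=6] 16>15 → j++
[i=3,j=7] 16==16 emit → i++,j++
[i=4,j=8] 25>19 → j++

i=4, j=9, emitted=[16]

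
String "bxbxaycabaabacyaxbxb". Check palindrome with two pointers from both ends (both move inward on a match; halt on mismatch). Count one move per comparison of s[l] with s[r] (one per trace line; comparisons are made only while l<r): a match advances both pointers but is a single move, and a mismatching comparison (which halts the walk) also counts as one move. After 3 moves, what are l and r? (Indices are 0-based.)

l=0 r=19: 'b'=='b', l++,r--
l=1 r=18: 'x'=='x', l++,r--
l=2 r=17: 'b'=='b', l++,r--

l=3, r=16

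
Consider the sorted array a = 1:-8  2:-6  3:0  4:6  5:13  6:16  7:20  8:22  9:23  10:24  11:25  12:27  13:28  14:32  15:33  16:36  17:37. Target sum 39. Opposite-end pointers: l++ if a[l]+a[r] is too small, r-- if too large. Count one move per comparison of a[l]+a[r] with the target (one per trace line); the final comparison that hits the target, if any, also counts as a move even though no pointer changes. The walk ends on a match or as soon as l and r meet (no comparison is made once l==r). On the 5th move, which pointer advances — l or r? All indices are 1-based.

r

[1,17] -8+37=29 <39 → l++
[2,17] -6+37=31 <39 → l++
[3,17] 0+37=37 <39 → l++
[4,17] 6+37=43 >39 → r--
[4,16] 6+36=42 >39 → r--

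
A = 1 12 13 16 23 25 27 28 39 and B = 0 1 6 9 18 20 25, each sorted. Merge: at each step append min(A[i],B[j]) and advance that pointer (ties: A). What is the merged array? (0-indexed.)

[0, 1, 1, 6, 9, 12, 13, 16, 18, 20, 23, 25, 25, 27, 28, 39]

[i=0,j=0] A[i]=1>B[j]=0 take 0 → j++
[i=0,j=1] A[i]=1<=B[j]=1 take 1 → i++
[i=1,j=1] A[i]=12>B[j]=1 take 1 → j++
[i=1,j=2] A[i]=12>B[j]=6 take 6 → j++
[i=1,j=3] A[i]=12>B[j]=9 take 9 → j++
[i=1,j=4] A[i]=12<=B[j]=18 take 12 → i++
[i=2,j=4] A[i]=13<=B[j]=18 take 13 → i++
[i=3,j=4] A[i]=16<=B[j]=18 take 16 → i++
[i=4,j=4] A[i]=23>B[j]=18 take 18 → j++
[i=4,j=5] A[i]=23>B[j]=20 take 20 → j++
[i=4,j=6] A[i]=23<=B[j]=25 take 23 → i++
[i=5,j=6] A[i]=25<=B[j]=25 take 25 → i++
[i=6,j=6] A[i]=27>B[j]=25 take 25 → j++
[i=6,j=7] B done, take A[i]=27 → i++
[i=7,j=7] B done, take A[i]=28 → i++
[i=8,j=7] B done, take A[i]=39 → i++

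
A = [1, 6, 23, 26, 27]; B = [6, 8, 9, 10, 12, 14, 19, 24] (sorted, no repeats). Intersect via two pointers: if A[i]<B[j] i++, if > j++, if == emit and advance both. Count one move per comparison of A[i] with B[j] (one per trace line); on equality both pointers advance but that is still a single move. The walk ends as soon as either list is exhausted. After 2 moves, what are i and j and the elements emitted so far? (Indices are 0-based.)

[i=0,j=0] 1<6 → i++
[i=1,j=0] 6==6 emit → i++,j++

i=2, j=1, emitted=[6]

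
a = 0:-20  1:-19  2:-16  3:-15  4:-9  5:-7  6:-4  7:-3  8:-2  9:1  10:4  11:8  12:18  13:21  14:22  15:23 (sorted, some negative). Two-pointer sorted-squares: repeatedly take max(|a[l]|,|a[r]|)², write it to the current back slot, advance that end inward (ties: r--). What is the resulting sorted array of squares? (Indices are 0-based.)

[1, 4, 9, 16, 16, 49, 64, 81, 225, 256, 324, 361, 400, 441, 484, 529]

l=0 r=15: |-20|<=|23| out[15]=529, r--
l=0 r=14: |-20|<=|22| out[14]=484, r--
l=0 r=13: |-20|<=|21| out[13]=441, r--
l=0 r=12: |-20|>|18| out[12]=400, l++
l=1 r=12: |-19|>|18| out[11]=361, l++
l=2 r=12: |-16|<=|18| out[10]=324, r--
l=2 r=11: |-16|>|8| out[9]=256, l++
l=3 r=11: |-15|>|8| out[8]=225, l++
l=4 r=11: |-9|>|8| out[7]=81, l++
l=5 r=11: |-7|<=|8| out[6]=64, r--
l=5 r=10: |-7|>|4| out[5]=49, l++
l=6 r=10: |-4|<=|4| out[4]=16, r--
l=6 r=9: |-4|>|1| out[3]=16, l++
l=7 r=9: |-3|>|1| out[2]=9, l++
l=8 r=9: |-2|>|1| out[1]=4, l++
l=9 r=9: |1|<=|1| out[0]=1, r--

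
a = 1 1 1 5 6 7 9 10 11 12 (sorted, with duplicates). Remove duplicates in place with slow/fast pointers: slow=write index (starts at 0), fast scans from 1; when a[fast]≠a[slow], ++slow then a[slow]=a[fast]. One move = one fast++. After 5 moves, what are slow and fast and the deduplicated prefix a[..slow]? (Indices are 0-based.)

slow=3, fast=6, prefix=[1, 5, 6, 7]

(s=0,f=1) a[fast]=1=a[slow] dup → fast++
(s=0,f=2) a[fast]=1=a[slow] dup → fast++
(s=0,f=3) a[fast]=5≠a[slow]=1 write a[1]=5 → slow++,fast++
(s=1,f=4) a[fast]=6≠a[slow]=5 write a[2]=6 → slow++,fast++
(s=2,f=5) a[fast]=7≠a[slow]=6 write a[3]=7 → slow++,fast++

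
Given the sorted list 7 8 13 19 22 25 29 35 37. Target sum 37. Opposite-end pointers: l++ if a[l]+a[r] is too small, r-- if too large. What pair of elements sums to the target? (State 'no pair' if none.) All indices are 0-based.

[0,8] 7+37=44 >37 → r--
[0,7] 7+35=42 >37 → r--
[0,6] 7+29=36 <37 → l++
[1,6] 8+29=37 → found

(8, 29)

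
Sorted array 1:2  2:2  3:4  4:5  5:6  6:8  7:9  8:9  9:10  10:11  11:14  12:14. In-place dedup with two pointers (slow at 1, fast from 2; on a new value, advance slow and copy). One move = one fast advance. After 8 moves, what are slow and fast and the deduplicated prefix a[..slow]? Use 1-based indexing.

slow=1 fast=2: a[fast]=2=a[slow] dup, fast++
slow=1 fast=3: a[fast]=4≠a[slow]=2 write a[2]=4, slow++,fast++
slow=2 fast=4: a[fast]=5≠a[slow]=4 write a[3]=5, slow++,fast++
slow=3 fast=5: a[fast]=6≠a[slow]=5 write a[4]=6, slow++,fast++
slow=4 fast=6: a[fast]=8≠a[slow]=6 write a[5]=8, slow++,fast++
slow=5 fast=7: a[fast]=9≠a[slow]=8 write a[6]=9, slow++,fast++
slow=6 fast=8: a[fast]=9=a[slow] dup, fast++
slow=6 fast=9: a[fast]=10≠a[slow]=9 write a[7]=10, slow++,fast++

slow=7, fast=10, prefix=[2, 4, 5, 6, 8, 9, 10]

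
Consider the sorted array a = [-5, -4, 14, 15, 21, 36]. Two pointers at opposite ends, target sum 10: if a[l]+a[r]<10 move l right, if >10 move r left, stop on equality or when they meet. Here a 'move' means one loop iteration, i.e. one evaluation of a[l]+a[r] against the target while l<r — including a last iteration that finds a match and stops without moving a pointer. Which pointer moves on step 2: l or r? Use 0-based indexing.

r

[0,5] -5+36=31 >10 → r--
[0,4] -5+21=16 >10 → r--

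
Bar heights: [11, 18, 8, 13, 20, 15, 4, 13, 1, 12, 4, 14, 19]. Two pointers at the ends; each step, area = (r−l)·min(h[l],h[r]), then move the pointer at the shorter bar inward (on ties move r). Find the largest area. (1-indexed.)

[1,13] min(11,19)*12=132 best=132 * → l++
[2,13] min(18,19)*11=198 best=198 * → l++
[3,13] min(8,19)*10=80 best=198 → l++
[4,13] min(13,19)*9=117 best=198 → l++
[5,13] min(20,19)*8=152 best=198 → r--
[5,12] min(20,14)*7=98 best=198 → r--
[5,11] min(20,4)*6=24 best=198 → r--
[5,10] min(20,12)*5=60 best=198 → r--
[5,9] min(20,1)*4=4 best=198 → r--
[5,8] min(20,13)*3=39 best=198 → r--
[5,7] min(20,4)*2=8 best=198 → r--
[5,6] min(20,15)*1=15 best=198 → r--

max area = 198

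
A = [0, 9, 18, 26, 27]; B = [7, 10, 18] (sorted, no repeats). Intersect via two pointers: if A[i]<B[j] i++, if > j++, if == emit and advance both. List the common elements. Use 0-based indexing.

[i=0,j=0] 0<7 → i++
[i=1,j=0] 9>7 → j++
[i=1,j=1] 9<10 → i++
[i=2,j=1] 18>10 → j++
[i=2,j=2] 18==18 emit → i++,j++

intersection = [18]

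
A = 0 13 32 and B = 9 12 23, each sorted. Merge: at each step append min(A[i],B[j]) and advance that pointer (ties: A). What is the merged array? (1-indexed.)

[i=1,j=1] A[i]=0<=B[j]=9 take 0 → i++
[i=2,j=1] A[i]=13>B[j]=9 take 9 → j++
[i=2,j=2] A[i]=13>B[j]=12 take 12 → j++
[i=2,j=3] A[i]=13<=B[j]=23 take 13 → i++
[i=3,j=3] A[i]=32>B[j]=23 take 23 → j++
[i=3,j=4] B done, take A[i]=32 → i++

[0, 9, 12, 13, 23, 32]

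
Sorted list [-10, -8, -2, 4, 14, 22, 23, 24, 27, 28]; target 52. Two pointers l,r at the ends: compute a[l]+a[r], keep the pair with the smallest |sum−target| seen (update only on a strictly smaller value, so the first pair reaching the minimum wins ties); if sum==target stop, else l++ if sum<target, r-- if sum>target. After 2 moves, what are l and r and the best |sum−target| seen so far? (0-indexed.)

[0,9] -10+28=18 d=34 * → l++
[1,9] -8+28=20 d=32 * → l++

l=2, r=9, best |Δ|=32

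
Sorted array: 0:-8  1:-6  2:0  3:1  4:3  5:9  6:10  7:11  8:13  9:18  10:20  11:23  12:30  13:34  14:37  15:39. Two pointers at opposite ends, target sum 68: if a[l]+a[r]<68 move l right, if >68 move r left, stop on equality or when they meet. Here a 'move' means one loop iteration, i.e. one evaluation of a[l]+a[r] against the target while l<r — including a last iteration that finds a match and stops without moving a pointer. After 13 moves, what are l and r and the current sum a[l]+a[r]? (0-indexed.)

l=12, r=14, sum=67

l=0 r=15: -8+39=31 <68, l++
l=1 r=15: -6+39=33 <68, l++
l=2 r=15: 0+39=39 <68, l++
l=3 r=15: 1+39=40 <68, l++
l=4 r=15: 3+39=42 <68, l++
l=5 r=15: 9+39=48 <68, l++
l=6 r=15: 10+39=49 <68, l++
l=7 r=15: 11+39=50 <68, l++
l=8 r=15: 13+39=52 <68, l++
l=9 r=15: 18+39=57 <68, l++
l=10 r=15: 20+39=59 <68, l++
l=11 r=15: 23+39=62 <68, l++
l=12 r=15: 30+39=69 >68, r--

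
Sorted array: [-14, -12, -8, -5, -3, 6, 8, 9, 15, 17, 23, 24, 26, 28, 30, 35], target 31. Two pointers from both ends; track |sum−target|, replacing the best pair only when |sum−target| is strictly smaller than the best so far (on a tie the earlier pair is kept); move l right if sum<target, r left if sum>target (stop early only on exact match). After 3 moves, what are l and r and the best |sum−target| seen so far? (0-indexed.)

l=3, r=15, best |Δ|=4

l=0 r=15: -14+35=21 d=10 *, l++
l=1 r=15: -12+35=23 d=8 *, l++
l=2 r=15: -8+35=27 d=4 *, l++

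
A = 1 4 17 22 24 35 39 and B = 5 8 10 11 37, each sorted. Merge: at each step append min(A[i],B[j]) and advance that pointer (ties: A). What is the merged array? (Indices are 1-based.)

i=1 j=1: A[i]=1<=B[j]=5 take 1, i++
i=2 j=1: A[i]=4<=B[j]=5 take 4, i++
i=3 j=1: A[i]=17>B[j]=5 take 5, j++
i=3 j=2: A[i]=17>B[j]=8 take 8, j++
i=3 j=3: A[i]=17>B[j]=10 take 10, j++
i=3 j=4: A[i]=17>B[j]=11 take 11, j++
i=3 j=5: A[i]=17<=B[j]=37 take 17, i++
i=4 j=5: A[i]=22<=B[j]=37 take 22, i++
i=5 j=5: A[i]=24<=B[j]=37 take 24, i++
i=6 j=5: A[i]=35<=B[j]=37 take 35, i++
i=7 j=5: A[i]=39>B[j]=37 take 37, j++
i=7 j=6: B done, take A[i]=39, i++

[1, 4, 5, 8, 10, 11, 17, 22, 24, 35, 37, 39]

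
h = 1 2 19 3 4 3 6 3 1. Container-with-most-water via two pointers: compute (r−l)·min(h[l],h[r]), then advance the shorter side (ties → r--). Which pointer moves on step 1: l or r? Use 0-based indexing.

[0,8] min(1,1)*8=8 best=8 * → r--

r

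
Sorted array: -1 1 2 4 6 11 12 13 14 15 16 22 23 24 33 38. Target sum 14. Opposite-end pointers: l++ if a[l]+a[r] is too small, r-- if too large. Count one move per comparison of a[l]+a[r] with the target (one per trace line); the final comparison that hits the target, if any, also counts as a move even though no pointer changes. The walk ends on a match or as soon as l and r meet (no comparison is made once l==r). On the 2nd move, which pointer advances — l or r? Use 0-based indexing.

[0,15] -1+38=37 >14 → r--
[0,14] -1+33=32 >14 → r--

r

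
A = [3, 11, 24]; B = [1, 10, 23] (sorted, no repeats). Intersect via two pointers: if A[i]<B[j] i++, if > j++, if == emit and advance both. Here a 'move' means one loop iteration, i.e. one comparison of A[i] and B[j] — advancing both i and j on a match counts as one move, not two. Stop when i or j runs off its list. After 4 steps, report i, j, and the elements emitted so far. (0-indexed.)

i=0 j=0: 3>1, j++
i=0 j=1: 3<10, i++
i=1 j=1: 11>10, j++
i=1 j=2: 11<23, i++

i=2, j=2, emitted=[]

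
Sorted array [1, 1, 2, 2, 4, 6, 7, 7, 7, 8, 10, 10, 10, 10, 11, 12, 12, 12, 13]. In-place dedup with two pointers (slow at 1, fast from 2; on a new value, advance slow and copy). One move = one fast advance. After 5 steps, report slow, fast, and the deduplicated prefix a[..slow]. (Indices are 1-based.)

(s=1,f=2) a[fast]=1=a[slow] dup → fast++
(s=1,f=3) a[fast]=2≠a[slow]=1 write a[2]=2 → slow++,fast++
(s=2,f=4) a[fast]=2=a[slow] dup → fast++
(s=2,f=5) a[fast]=4≠a[slow]=2 write a[3]=4 → slow++,fast++
(s=3,f=6) a[fast]=6≠a[slow]=4 write a[4]=6 → slow++,fast++

slow=4, fast=7, prefix=[1, 2, 4, 6]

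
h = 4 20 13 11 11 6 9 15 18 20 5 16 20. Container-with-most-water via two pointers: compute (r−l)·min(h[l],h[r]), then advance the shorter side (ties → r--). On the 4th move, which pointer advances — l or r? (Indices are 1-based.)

[1,13] min(4,20)*12=48 best=48 * → l++
[2,13] min(20,20)*11=220 best=220 * → r--
[2,12] min(20,16)*10=160 best=220 → r--
[2,11] min(20,5)*9=45 best=220 → r--

r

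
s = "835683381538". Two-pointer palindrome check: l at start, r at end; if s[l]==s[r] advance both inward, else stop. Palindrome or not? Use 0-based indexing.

not a palindrome (mismatch at 3,8)

[0,11] '8'=='8' → l++,r--
[1,10] '3'=='3' → l++,r--
[2,9] '5'=='5' → l++,r--
[3,8] '6'!='1' → stop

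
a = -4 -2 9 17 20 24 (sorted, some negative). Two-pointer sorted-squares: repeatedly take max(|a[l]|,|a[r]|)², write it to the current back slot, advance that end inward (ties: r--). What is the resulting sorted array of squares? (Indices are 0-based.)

[0,5] |-4|<=|24| out[5]=576 → r--
[0,4] |-4|<=|20| out[4]=400 → r--
[0,3] |-4|<=|17| out[3]=289 → r--
[0,2] |-4|<=|9| out[2]=81 → r--
[0,1] |-4|>|-2| out[1]=16 → l++
[1,1] |-2|<=|-2| out[0]=4 → r--

[4, 16, 81, 289, 400, 576]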